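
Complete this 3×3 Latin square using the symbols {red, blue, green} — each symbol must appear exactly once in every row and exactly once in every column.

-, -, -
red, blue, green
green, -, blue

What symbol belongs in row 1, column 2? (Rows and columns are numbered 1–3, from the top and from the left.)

green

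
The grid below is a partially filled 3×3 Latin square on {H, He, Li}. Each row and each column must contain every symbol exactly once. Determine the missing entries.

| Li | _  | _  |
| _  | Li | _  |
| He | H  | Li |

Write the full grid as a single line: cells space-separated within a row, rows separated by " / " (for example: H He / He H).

Li He H / H Li He / He H Li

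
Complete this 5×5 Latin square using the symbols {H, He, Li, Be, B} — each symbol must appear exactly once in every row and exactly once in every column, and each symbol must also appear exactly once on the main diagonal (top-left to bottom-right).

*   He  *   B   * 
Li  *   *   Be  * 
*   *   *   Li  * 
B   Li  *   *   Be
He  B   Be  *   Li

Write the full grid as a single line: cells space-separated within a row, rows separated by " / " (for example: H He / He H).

Be He Li B H / Li H He Be B / H Be B Li He / B Li H He Be / He B Be H Li

Cell (r1,c5): row 1 has {He,B}; column 5 has {Li,Be} → H.
Cell (r2,c2): row 2 has {Li,Be}; column 2 has {He,Li,B}; the diagonal has {Li} → H.
Cell (r3,c2): row 3 has {Li}; column 2 has {H,He,Li,B} → Be.
Cell (r4,c4): row 4 has {Li,Be,B}; column 4 has {Li,Be,B}; the diagonal has {H,Li} → He.
Cell (r5,c4): row 5 has {He,Li,Be,B}; column 4 has {He,Li,Be,B} → H.
Cell (r1,c1): row 1 has {H,He,B}; column 1 has {He,Li,B}; the diagonal has {H,He,Li} → Be.
Cell (r1,c3): row 1 has {H,He,Be,B}; column 3 has {Be} → Li.
Cell (r3,c1): row 3 has {Li,Be}; column 1 has {He,Li,Be,B} → H.
Cell (r3,c3): row 3 has {H,Li,Be}; column 3 has {Li,Be}; the diagonal has {H,He,Li,Be} → B.
Cell (r3,c5): row 3 has {H,Li,Be,B}; column 5 has {H,Li,Be} → He.
Cell (r4,c3): row 4 has {He,Li,Be,B}; column 3 has {Li,Be,B} → H.
Cell (r2,c3): row 2 has {H,Li,Be}; column 3 has {H,Li,Be,B} → He.
Cell (r2,c5): row 2 has {H,He,Li,Be}; column 5 has {H,He,Li,Be} → B.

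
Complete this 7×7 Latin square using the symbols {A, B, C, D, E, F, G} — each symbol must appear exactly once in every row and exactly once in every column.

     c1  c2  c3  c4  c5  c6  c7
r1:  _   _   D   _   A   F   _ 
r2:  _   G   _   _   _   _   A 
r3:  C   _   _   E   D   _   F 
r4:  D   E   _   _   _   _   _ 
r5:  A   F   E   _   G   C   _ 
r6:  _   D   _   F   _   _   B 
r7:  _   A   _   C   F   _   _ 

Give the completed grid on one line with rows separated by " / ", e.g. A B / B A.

B C D G A F E / F G C D E B A / C B G E D A F / D E F A B G C / A F E B G C D / G D A F C E B / E A B C F D G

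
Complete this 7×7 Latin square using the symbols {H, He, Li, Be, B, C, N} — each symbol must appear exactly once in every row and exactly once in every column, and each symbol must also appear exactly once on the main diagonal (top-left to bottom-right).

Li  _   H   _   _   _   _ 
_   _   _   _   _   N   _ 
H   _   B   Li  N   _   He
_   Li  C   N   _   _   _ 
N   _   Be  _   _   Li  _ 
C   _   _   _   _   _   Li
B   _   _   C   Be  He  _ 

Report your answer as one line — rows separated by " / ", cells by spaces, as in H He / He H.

Li He H Be C B N / Be C He H Li N B / H Be B Li N C He / He Li C N B H Be / N H Be B He Li C / C B N He H Be Li / B N Li C Be He H

row 7 has {He,Be,B,C}; column 7 has {He,Li}; the diagonal has {Li,B,N} — only H is left for (r7,c7).
row 6 has {Li,C}; column 6 has {He,Li,N}; the diagonal has {H,Li,B,N} — only Be is left for (r6,c6).
row 7 has {H,He,Be,B,C}; column 2 has {Li} — only N is left for (r7,c2).
row 7 has {H,He,Be,B,C,N}; column 3 has {H,Be,B,C} — only Li is left for (r7,c3).
row 2 has {N}; column 3 has {H,Li,Be,B,C} — only He is left for (r2,c3).
row 3 has {H,He,Li,B,N}; column 6 has {He,Li,Be,N} — only C is left for (r3,c6).
row 6 has {Li,Be,C}; column 3 has {H,He,Li,Be,B,C} — only N is left for (r6,c3).
row 1 has {H,Li}; column 6 has {He,Li,Be,C,N} — only B is left for (r1,c6).
row 2 has {He,N}; column 1 has {H,Li,B,C,N} — only Be is left for (r2,c1).
row 2 has {He,Be,N}; column 2 has {Li,N}; the diagonal has {H,Li,Be,B,N} — only C is left for (r2,c2).
row 2 has {He,Be,C,N}; column 7 has {H,He,Li} — only B is left for (r2,c7).
row 3 has {H,He,Li,B,C,N}; column 2 has {Li,C,N} — only Be is left for (r3,c2).
row 4 has {Li,C,N}; column 1 has {H,Li,Be,B,C,N} — only He is left for (r4,c1).
row 4 has {He,Li,C,N}; column 6 has {He,Li,Be,B,C,N} — only H is left for (r4,c6).
row 4 has {H,He,Li,C,N}; column 7 has {H,He,Li,B} — only Be is left for (r4,c7).
row 5 has {Li,Be,N}; column 5 has {Be,N}; the diagonal has {H,Li,Be,B,C,N} — only He is left for (r5,c5).
row 5 has {He,Li,Be,N}; column 7 has {H,He,Li,Be,B} — only C is left for (r5,c7).
row 1 has {H,Li,B}; column 2 has {Li,Be,C,N} — only He is left for (r1,c2).
row 1 has {H,He,Li,B}; column 4 has {Li,C,N} — only Be is left for (r1,c4).
row 1 has {H,He,Li,Be,B}; column 5 has {He,Be,N} — only C is left for (r1,c5).
row 1 has {H,He,Li,Be,B,C}; column 7 has {H,He,Li,Be,B,C} — only N is left for (r1,c7).
row 2 has {He,Be,B,C,N}; column 4 has {Li,Be,C,N} — only H is left for (r2,c4).
row 2 has {H,He,Be,B,C,N}; column 5 has {He,Be,C,N} — only Li is left for (r2,c5).
row 4 has {H,He,Li,Be,C,N}; column 5 has {He,Li,Be,C,N} — only B is left for (r4,c5).
row 5 has {He,Li,Be,C,N}; column 4 has {H,Li,Be,C,N} — only B is left for (r5,c4).
row 6 has {Li,Be,C,N}; column 4 has {H,Li,Be,B,C,N} — only He is left for (r6,c4).
row 6 has {He,Li,Be,C,N}; column 5 has {He,Li,Be,B,C,N} — only H is left for (r6,c5).
row 5 has {He,Li,Be,B,C,N}; column 2 has {He,Li,Be,C,N} — only H is left for (r5,c2).
row 6 has {H,He,Li,Be,C,N}; column 2 has {H,He,Li,Be,C,N} — only B is left for (r6,c2).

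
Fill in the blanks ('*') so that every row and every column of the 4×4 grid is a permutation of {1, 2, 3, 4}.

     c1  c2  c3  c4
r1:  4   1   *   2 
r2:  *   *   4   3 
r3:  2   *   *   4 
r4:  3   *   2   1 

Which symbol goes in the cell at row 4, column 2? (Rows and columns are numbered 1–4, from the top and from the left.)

4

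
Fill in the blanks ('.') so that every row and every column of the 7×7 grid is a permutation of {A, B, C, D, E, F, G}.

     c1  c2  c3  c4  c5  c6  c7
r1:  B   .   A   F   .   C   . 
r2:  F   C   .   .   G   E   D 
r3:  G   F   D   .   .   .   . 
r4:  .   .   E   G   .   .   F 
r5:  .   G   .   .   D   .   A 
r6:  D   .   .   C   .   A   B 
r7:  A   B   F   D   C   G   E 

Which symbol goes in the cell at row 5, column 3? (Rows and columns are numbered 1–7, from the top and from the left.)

C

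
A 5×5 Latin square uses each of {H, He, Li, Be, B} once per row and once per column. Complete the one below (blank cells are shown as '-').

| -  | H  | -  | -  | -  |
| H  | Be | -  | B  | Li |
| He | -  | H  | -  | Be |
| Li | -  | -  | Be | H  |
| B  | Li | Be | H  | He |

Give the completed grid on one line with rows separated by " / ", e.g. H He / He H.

(r1,c1) = Be
(r1,c5) = B
(r2,c3) = He
(r3,c2) = B
(r3,c4) = Li
(r4,c2) = He
(r4,c3) = B
(r1,c3) = Li
(r1,c4) = He

Be H Li He B / H Be He B Li / He B H Li Be / Li He B Be H / B Li Be H He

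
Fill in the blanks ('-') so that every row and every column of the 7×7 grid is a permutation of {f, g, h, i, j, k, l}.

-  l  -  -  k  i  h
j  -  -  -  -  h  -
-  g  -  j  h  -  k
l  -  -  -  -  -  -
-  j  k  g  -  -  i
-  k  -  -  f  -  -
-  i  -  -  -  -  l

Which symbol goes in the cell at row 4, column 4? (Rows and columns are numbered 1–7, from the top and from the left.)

(r1,c4) = f
(r2,c2) = f
(r2,c7) = g
(r4,c2) = h
(r5,c5) = l
(r5,c6) = f
(r6,c7) = j
(r1,c1) = g
(r1,c3) = j
(r2,c5) = i
(r3,c6) = l
(r4,c7) = f
(r5,c1) = h
(r6,c1) = i
(r6,c6) = g
(r2,c3) = l
(r2,c4) = k
(r3,c1) = f
(r3,c3) = i
(r4,c3) = g
(r4,c4) = i

i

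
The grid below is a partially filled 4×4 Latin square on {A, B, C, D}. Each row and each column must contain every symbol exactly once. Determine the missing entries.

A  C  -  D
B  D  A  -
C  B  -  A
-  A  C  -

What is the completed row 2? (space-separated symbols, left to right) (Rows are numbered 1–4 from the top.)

B D A C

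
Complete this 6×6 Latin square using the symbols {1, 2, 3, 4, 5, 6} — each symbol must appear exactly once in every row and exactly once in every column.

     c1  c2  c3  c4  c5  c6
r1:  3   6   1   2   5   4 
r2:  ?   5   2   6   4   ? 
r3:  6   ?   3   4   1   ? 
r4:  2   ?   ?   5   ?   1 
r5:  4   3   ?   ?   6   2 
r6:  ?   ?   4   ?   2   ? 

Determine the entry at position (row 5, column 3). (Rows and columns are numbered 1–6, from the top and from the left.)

5

(r2,c1): row 2 has {2,4,5,6}; column 1 has {2,3,4,6}, so it must be 1.
(r2,c6): row 2 has {1,2,4,5,6}; column 6 has {1,2,4}, so it must be 3.
(r3,c2): row 3 has {1,3,4,6}; column 2 has {3,5,6}, so it must be 2.
(r3,c6): row 3 has {1,2,3,4,6}; column 6 has {1,2,3,4}, so it must be 5.
(r4,c2): row 4 has {1,2,5}; column 2 has {2,3,5,6}, so it must be 4.
(r4,c3): row 4 has {1,2,4,5}; column 3 has {1,2,3,4}, so it must be 6.
(r4,c5): row 4 has {1,2,4,5,6}; column 5 has {1,2,4,5,6}, so it must be 3.
(r5,c3): row 5 has {2,3,4,6}; column 3 has {1,2,3,4,6}, so it must be 5.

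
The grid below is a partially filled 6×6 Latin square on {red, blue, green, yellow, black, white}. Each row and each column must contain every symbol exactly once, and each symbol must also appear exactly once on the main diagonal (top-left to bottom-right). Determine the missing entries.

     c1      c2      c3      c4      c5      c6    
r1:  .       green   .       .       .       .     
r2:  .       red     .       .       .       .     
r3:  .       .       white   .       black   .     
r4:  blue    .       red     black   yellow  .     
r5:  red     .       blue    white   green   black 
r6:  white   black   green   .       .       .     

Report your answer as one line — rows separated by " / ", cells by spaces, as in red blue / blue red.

yellow green black blue white red / black red yellow green blue white / green blue white red black yellow / blue white red black yellow green / red yellow blue white green black / white black green yellow red blue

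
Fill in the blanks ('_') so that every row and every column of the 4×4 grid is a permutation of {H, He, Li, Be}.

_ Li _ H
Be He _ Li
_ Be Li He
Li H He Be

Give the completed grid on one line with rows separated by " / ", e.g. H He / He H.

He Li Be H / Be He H Li / H Be Li He / Li H He Be

Cell (r1,c1): row 1 has {H,Li}; column 1 has {Li,Be} → He.
Cell (r1,c3): row 1 has {H,He,Li}; column 3 has {He,Li} → Be.
Cell (r2,c3): row 2 has {He,Li,Be}; column 3 has {He,Li,Be} → H.
Cell (r3,c1): row 3 has {He,Li,Be}; column 1 has {He,Li,Be} → H.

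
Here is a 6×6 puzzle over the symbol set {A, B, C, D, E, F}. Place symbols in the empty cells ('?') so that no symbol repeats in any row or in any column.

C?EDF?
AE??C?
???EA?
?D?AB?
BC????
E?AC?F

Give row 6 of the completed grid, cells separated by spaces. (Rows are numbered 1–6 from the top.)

E B A C D F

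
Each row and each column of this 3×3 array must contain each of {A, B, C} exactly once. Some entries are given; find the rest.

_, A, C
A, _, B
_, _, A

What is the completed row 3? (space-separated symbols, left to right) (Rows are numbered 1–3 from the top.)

C B A

(r1,c1) = B
(r2,c2) = C
(r3,c1) = C
(r3,c2) = B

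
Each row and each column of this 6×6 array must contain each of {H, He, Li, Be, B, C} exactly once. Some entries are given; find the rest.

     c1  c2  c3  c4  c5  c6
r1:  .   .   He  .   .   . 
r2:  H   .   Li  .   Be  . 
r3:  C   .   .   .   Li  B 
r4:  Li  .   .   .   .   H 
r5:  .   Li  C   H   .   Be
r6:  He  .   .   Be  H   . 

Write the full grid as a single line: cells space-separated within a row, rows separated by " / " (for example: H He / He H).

Be H He Li B C / H B Li C Be He / C Be H He Li B / Li He Be B C H / B Li C H He Be / He C B Be H Li

row 3 has {Li,B,C}; column 4 has {H,Be} — only He is left for (r3,c4).
row 5 has {H,Li,Be,C}; column 1 has {H,He,Li,C} — only B is left for (r5,c1).
row 5 has {H,Li,Be,B,C}; column 5 has {H,Li,Be} — only He is left for (r5,c5).
row 6 has {H,He,Be}; column 3 has {He,Li,C} — only B is left for (r6,c3).
row 1 has {He}; column 1 has {H,He,Li,B,C} — only Be is left for (r1,c1).
row 4 has {H,Li}; column 3 has {He,Li,B,C} — only Be is left for (r4,c3).
row 6 has {H,He,Be,B}; column 2 has {Li} — only C is left for (r6,c2).
row 6 has {H,He,Be,B,C}; column 6 has {H,Be,B} — only Li is left for (r6,c6).
row 1 has {He,Be}; column 6 has {H,Li,Be,B} — only C is left for (r1,c6).
row 2 has {H,Li,Be}; column 6 has {H,Li,Be,B,C} — only He is left for (r2,c6).
row 3 has {He,Li,B,C}; column 3 has {He,Li,Be,B,C} — only H is left for (r3,c3).
row 1 has {He,Be,C}; column 5 has {H,He,Li,Be} — only B is left for (r1,c5).
row 2 has {H,He,Li,Be}; column 2 has {Li,C} — only B is left for (r2,c2).
row 2 has {H,He,Li,Be,B}; column 4 has {H,He,Be} — only C is left for (r2,c4).
row 3 has {H,He,Li,B,C}; column 2 has {Li,B,C} — only Be is left for (r3,c2).
row 4 has {H,Li,Be}; column 2 has {Li,Be,B,C} — only He is left for (r4,c2).
row 4 has {H,He,Li,Be}; column 4 has {H,He,Be,C} — only B is left for (r4,c4).
row 4 has {H,He,Li,Be,B}; column 5 has {H,He,Li,Be,B} — only C is left for (r4,c5).
row 1 has {He,Be,B,C}; column 2 has {He,Li,Be,B,C} — only H is left for (r1,c2).
row 1 has {H,He,Be,B,C}; column 4 has {H,He,Be,B,C} — only Li is left for (r1,c4).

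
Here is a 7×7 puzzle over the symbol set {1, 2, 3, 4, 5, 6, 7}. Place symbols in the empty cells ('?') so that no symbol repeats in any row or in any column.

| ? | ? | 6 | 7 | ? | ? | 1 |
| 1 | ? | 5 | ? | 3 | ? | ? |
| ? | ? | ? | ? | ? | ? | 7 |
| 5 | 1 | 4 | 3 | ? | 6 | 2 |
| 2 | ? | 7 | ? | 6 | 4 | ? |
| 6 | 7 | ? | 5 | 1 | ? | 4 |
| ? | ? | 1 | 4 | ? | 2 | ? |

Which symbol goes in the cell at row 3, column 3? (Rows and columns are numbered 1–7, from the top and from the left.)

Cell (r2,c6): row 2 has {1,3,5}; column 6 has {2,4,6} → 7.
Cell (r2,c7): row 2 has {1,3,5,7}; column 7 has {1,2,4,7} → 6.
Cell (r4,c5): row 4 has {1,2,3,4,5,6}; column 5 has {1,3,6} → 7.
Cell (r5,c4): row 5 has {2,4,6,7}; column 4 has {3,4,5,7} → 1.
Cell (r6,c6): row 6 has {1,4,5,6,7}; column 6 has {2,4,6,7} → 3.
Cell (r7,c5): row 7 has {1,2,4}; column 5 has {1,3,6,7} → 5.
Cell (r7,c7): row 7 has {1,2,4,5}; column 7 has {1,2,4,6,7} → 3.
Cell (r1,c6): row 1 has {1,6,7}; column 6 has {2,3,4,6,7} → 5.
Cell (r2,c4): row 2 has {1,3,5,6,7}; column 4 has {1,3,4,5,7} → 2.
Cell (r3,c4): row 3 has {7}; column 4 has {1,2,3,4,5,7} → 6.
Cell (r3,c6): row 3 has {6,7}; column 6 has {2,3,4,5,6,7} → 1.
Cell (r5,c7): row 5 has {1,2,4,6,7}; column 7 has {1,2,3,4,6,7} → 5.
Cell (r6,c3): row 6 has {1,3,4,5,6,7}; column 3 has {1,4,5,6,7} → 2.
Cell (r7,c1): row 7 has {1,2,3,4,5}; column 1 has {1,2,5,6} → 7.
Cell (r7,c2): row 7 has {1,2,3,4,5,7}; column 2 has {1,7} → 6.
Cell (r2,c2): row 2 has {1,2,3,5,6,7}; column 2 has {1,6,7} → 4.
Cell (r3,c3): row 3 has {1,6,7}; column 3 has {1,2,4,5,6,7} → 3.

3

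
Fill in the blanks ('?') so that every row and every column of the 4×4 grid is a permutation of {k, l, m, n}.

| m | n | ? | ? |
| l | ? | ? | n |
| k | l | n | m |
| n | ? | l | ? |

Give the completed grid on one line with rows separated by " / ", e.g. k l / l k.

(r1,c3) = k
(r1,c4) = l
(r2,c3) = m
(r4,c4) = k
(r2,c2) = k
(r4,c2) = m

m n k l / l k m n / k l n m / n m l k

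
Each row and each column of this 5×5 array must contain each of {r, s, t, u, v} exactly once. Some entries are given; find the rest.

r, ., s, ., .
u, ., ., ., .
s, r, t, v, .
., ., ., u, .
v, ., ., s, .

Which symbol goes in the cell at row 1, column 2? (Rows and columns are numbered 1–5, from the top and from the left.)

u

(r1,c4) = t
(r2,c4) = r
(r3,c5) = u
(r4,c1) = t
(r1,c5) = v
(r2,c3) = v
(r4,c3) = r
(r4,c5) = s
(r5,c3) = u
(r1,c2) = u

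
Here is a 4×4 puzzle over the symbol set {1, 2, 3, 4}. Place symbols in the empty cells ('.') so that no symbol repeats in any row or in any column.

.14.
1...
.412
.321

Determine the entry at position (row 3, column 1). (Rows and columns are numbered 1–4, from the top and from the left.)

3

At row 1, column 4: row 1 has {1,4}; column 4 has {1,2}; that leaves 3.
At row 2, column 2: row 2 has {1}; column 2 has {1,3,4}; that leaves 2.
At row 2, column 3: row 2 has {1,2}; column 3 has {1,2,4}; that leaves 3.
At row 2, column 4: row 2 has {1,2,3}; column 4 has {1,2,3}; that leaves 4.
At row 3, column 1: row 3 has {1,2,4}; column 1 has {1}; that leaves 3.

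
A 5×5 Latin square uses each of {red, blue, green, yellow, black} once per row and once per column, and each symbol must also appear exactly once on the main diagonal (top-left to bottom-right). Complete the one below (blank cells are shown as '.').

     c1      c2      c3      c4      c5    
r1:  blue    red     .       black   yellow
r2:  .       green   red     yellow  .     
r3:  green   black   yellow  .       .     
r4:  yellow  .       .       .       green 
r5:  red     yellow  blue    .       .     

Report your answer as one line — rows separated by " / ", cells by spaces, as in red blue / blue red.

At row 1, column 3: row 1 has {red,blue,yellow,black}; column 3 has {red,blue,yellow}; that leaves green.
At row 2, column 1: row 2 has {red,green,yellow}; column 1 has {red,blue,green,yellow}; that leaves black.
At row 2, column 5: row 2 has {red,green,yellow,black}; column 5 has {green,yellow}; that leaves blue.
At row 3, column 5: row 3 has {green,yellow,black}; column 5 has {blue,green,yellow}; that leaves red.
At row 4, column 2: row 4 has {green,yellow}; column 2 has {red,green,yellow,black}; that leaves blue.
At row 4, column 3: row 4 has {blue,green,yellow}; column 3 has {red,blue,green,yellow}; that leaves black.
At row 4, column 4: row 4 has {blue,green,yellow,black}; column 4 has {yellow,black}; the diagonal has {blue,green,yellow}; that leaves red.
At row 5, column 4: row 5 has {red,blue,yellow}; column 4 has {red,yellow,black}; that leaves green.
At row 5, column 5: row 5 has {red,blue,green,yellow}; column 5 has {red,blue,green,yellow}; the diagonal has {red,blue,green,yellow}; that leaves black.
At row 3, column 4: row 3 has {red,green,yellow,black}; column 4 has {red,green,yellow,black}; that leaves blue.

blue red green black yellow / black green red yellow blue / green black yellow blue red / yellow blue black red green / red yellow blue green black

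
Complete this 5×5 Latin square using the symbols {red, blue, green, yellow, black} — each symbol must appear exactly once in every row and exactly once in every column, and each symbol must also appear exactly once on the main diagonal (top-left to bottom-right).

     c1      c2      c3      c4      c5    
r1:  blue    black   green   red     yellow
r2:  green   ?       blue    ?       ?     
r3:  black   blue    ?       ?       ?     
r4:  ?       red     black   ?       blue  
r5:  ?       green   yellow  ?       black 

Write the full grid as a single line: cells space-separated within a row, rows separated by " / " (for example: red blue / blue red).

(r2,c2) = yellow
(r2,c4) = black
(r2,c5) = red
(r3,c3) = red
(r3,c5) = green
(r4,c1) = yellow
(r4,c4) = green
(r5,c1) = red
(r5,c4) = blue
(r3,c4) = yellow

blue black green red yellow / green yellow blue black red / black blue red yellow green / yellow red black green blue / red green yellow blue black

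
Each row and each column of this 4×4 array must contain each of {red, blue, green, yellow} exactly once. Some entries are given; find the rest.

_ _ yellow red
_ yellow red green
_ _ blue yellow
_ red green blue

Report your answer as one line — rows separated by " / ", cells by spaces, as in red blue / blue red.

green blue yellow red / blue yellow red green / red green blue yellow / yellow red green blue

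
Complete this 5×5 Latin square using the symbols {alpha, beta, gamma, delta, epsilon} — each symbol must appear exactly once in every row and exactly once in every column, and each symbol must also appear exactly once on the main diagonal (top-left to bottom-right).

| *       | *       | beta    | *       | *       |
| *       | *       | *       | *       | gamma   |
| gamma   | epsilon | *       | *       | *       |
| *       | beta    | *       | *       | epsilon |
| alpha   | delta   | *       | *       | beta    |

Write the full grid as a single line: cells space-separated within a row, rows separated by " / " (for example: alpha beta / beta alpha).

epsilon gamma beta alpha delta / beta alpha epsilon delta gamma / gamma epsilon delta beta alpha / delta beta alpha gamma epsilon / alpha delta gamma epsilon beta

(r2,c2) = alpha
(r3,c3) = delta
(r3,c5) = alpha
(r4,c1) = delta
(r4,c4) = gamma
(r5,c4) = epsilon
(r1,c1) = epsilon
(r1,c2) = gamma
(r1,c5) = delta
(r2,c1) = beta
(r2,c3) = epsilon
(r2,c4) = delta
(r3,c4) = beta
(r4,c3) = alpha
(r5,c3) = gamma
(r1,c4) = alpha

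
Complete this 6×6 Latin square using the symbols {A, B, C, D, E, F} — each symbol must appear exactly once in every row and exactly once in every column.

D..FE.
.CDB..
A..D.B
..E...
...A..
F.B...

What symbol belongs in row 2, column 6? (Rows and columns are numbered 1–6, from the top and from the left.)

(r2,c1) = E
(r4,c4) = C
(r6,c4) = E
(r4,c1) = B
(r5,c1) = C
(r5,c3) = F
(r3,c3) = C
(r3,c5) = F
(r1,c3) = A
(r1,c6) = C
(r2,c5) = A
(r2,c6) = F

F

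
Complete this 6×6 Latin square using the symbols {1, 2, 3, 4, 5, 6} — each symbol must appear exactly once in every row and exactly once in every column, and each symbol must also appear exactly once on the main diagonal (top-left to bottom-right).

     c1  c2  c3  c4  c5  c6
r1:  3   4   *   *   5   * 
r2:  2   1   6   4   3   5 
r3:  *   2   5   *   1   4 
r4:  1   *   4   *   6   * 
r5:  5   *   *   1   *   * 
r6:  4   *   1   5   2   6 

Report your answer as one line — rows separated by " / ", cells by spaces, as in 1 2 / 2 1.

3 4 2 6 5 1 / 2 1 6 4 3 5 / 6 2 5 3 1 4 / 1 5 4 2 6 3 / 5 6 3 1 4 2 / 4 3 1 5 2 6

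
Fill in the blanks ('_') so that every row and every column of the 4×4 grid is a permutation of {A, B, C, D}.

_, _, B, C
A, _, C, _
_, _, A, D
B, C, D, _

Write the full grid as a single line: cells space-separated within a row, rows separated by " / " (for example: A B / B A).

(r1,c1): row 1 has {B,C}; column 1 has {A,B}, so it must be D.
(r1,c2): row 1 has {B,C,D}; column 2 has {C}, so it must be A.
(r2,c4): row 2 has {A,C}; column 4 has {C,D}, so it must be B.
(r3,c1): row 3 has {A,D}; column 1 has {A,B,D}, so it must be C.
(r3,c2): row 3 has {A,C,D}; column 2 has {A,C}, so it must be B.
(r4,c4): row 4 has {B,C,D}; column 4 has {B,C,D}, so it must be A.
(r2,c2): row 2 has {A,B,C}; column 2 has {A,B,C}, so it must be D.

D A B C / A D C B / C B A D / B C D A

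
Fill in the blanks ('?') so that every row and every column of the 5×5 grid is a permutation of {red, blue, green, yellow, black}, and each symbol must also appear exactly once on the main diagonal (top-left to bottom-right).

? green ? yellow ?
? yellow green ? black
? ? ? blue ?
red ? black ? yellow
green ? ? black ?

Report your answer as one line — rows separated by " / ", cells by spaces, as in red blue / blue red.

black green blue yellow red / blue yellow green red black / yellow black red blue green / red blue black green yellow / green red yellow black blue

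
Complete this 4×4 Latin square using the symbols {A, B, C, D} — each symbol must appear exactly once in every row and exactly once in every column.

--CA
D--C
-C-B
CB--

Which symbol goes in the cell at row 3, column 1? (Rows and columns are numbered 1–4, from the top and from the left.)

A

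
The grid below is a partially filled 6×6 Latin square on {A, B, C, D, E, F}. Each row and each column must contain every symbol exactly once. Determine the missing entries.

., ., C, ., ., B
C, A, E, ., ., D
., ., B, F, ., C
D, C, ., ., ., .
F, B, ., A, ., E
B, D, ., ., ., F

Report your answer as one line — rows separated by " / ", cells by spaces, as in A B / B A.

Cell (r2,c4): row 2 has {A,C,D,E}; column 4 has {A,F} → B.
Cell (r2,c5): row 2 has {A,B,C,D,E}; column 5 is empty so far → F.
Cell (r3,c2): row 3 has {B,C,F}; column 2 has {A,B,C,D} → E.
Cell (r4,c4): row 4 has {C,D}; column 4 has {A,B,F} → E.
Cell (r4,c6): row 4 has {C,D,E}; column 6 has {B,C,D,E,F} → A.
Cell (r5,c3): row 5 has {A,B,E,F}; column 3 has {B,C,E} → D.
Cell (r5,c5): row 5 has {A,B,D,E,F}; column 5 has {F} → C.
Cell (r6,c3): row 6 has {B,D,F}; column 3 has {B,C,D,E} → A.
Cell (r6,c4): row 6 has {A,B,D,F}; column 4 has {A,B,E,F} → C.
Cell (r6,c5): row 6 has {A,B,C,D,F}; column 5 has {C,F} → E.
Cell (r1,c2): row 1 has {B,C}; column 2 has {A,B,C,D,E} → F.
Cell (r1,c4): row 1 has {B,C,F}; column 4 has {A,B,C,E,F} → D.
Cell (r1,c5): row 1 has {B,C,D,F}; column 5 has {C,E,F} → A.
Cell (r3,c1): row 3 has {B,C,E,F}; column 1 has {B,C,D,F} → A.
Cell (r3,c5): row 3 has {A,B,C,E,F}; column 5 has {A,C,E,F} → D.
Cell (r4,c3): row 4 has {A,C,D,E}; column 3 has {A,B,C,D,E} → F.
Cell (r4,c5): row 4 has {A,C,D,E,F}; column 5 has {A,C,D,E,F} → B.
Cell (r1,c1): row 1 has {A,B,C,D,F}; column 1 has {A,B,C,D,F} → E.

E F C D A B / C A E B F D / A E B F D C / D C F E B A / F B D A C E / B D A C E F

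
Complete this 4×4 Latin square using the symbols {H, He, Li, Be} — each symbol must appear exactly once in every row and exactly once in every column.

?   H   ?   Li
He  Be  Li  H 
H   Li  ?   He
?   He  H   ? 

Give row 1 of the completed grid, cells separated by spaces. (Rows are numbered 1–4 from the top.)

Be H He Li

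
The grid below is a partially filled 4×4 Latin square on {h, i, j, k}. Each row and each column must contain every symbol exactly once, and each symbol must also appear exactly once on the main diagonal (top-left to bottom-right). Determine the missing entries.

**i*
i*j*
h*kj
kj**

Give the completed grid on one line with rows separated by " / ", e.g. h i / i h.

j k i h / i h j k / h i k j / k j h i

(r1,c1) = j
(r2,c2) = h
(r2,c4) = k
(r3,c2) = i
(r4,c3) = h
(r4,c4) = i
(r1,c2) = k
(r1,c4) = h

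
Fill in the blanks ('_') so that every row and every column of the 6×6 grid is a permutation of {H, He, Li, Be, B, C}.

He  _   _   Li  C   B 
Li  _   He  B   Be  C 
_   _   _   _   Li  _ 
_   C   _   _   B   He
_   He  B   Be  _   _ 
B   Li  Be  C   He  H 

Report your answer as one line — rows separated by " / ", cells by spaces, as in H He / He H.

He Be H Li C B / Li H He B Be C / H B C He Li Be / Be C Li H B He / C He B Be H Li / B Li Be C He H

(r1,c3) = H
(r2,c2) = H
(r3,c3) = C
(r3,c6) = Be
(r4,c3) = Li
(r4,c4) = H
(r5,c5) = H
(r5,c6) = Li
(r1,c2) = Be
(r3,c1) = H
(r3,c2) = B
(r3,c4) = He
(r4,c1) = Be
(r5,c1) = C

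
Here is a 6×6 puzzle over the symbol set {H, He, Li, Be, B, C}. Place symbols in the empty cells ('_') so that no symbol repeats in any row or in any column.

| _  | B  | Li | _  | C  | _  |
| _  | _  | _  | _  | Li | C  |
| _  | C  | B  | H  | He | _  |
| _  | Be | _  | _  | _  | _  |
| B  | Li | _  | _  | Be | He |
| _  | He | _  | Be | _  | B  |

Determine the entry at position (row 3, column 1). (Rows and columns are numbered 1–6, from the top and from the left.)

Be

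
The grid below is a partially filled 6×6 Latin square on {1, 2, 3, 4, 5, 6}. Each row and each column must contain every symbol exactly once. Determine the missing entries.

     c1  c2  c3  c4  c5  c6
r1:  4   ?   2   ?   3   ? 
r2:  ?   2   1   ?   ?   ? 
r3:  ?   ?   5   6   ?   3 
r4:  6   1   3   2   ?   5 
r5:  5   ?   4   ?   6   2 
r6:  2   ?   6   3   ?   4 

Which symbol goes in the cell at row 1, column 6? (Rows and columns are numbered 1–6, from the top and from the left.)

(r2,c1) = 3
(r2,c6) = 6
(r3,c1) = 1
(r3,c2) = 4
(r3,c5) = 2
(r4,c5) = 4
(r5,c2) = 3
(r5,c4) = 1
(r6,c2) = 5
(r6,c5) = 1
(r1,c2) = 6
(r1,c4) = 5
(r1,c6) = 1

1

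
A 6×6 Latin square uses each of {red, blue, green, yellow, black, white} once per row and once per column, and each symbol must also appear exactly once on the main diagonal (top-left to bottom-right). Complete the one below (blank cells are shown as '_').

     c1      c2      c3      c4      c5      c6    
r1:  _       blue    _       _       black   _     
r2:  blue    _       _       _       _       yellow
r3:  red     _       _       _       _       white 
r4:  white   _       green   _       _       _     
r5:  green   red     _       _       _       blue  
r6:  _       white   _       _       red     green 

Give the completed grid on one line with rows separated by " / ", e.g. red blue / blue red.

yellow blue white green black red / blue black red white green yellow / red green blue black yellow white / white yellow green red blue black / green red black yellow white blue / black white yellow blue red green

(r1,c1) = yellow
(r1,c6) = red
(r2,c2) = black
(r3,c3) = blue
(r4,c2) = yellow
(r4,c4) = red
(r4,c5) = blue
(r4,c6) = black
(r5,c5) = white
(r6,c1) = black
(r6,c3) = yellow
(r6,c4) = blue
(r1,c3) = white
(r1,c4) = green
(r2,c3) = red
(r2,c4) = white
(r2,c5) = green
(r3,c2) = green
(r3,c5) = yellow
(r5,c3) = black
(r5,c4) = yellow
(r3,c4) = black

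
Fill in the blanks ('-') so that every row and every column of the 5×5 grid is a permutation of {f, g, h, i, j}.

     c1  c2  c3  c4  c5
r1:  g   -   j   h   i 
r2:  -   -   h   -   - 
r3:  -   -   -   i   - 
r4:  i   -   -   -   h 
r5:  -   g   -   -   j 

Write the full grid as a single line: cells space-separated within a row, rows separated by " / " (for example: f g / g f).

g f j h i / f i h j g / j h g i f / i j f g h / h g i f j

(r1,c2) = f
(r4,c2) = j
(r5,c4) = f
(r2,c2) = i
(r3,c2) = h
(r4,c4) = g
(r5,c1) = h
(r5,c3) = i
(r2,c4) = j
(r4,c3) = f
(r2,c1) = f
(r2,c5) = g
(r3,c1) = j
(r3,c3) = g
(r3,c5) = f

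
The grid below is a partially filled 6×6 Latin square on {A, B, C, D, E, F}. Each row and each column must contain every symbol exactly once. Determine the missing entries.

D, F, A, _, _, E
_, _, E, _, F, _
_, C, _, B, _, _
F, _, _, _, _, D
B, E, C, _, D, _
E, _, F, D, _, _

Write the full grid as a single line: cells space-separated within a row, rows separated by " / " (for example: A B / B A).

(r1,c4) = C
(r1,c5) = B
(r2,c4) = A
(r3,c1) = A
(r3,c3) = D
(r3,c5) = E
(r3,c6) = F
(r4,c3) = B
(r4,c4) = E
(r5,c4) = F
(r5,c6) = A
(r2,c1) = C
(r2,c6) = B
(r4,c2) = A
(r4,c5) = C
(r6,c2) = B
(r6,c5) = A
(r6,c6) = C
(r2,c2) = D

D F A C B E / C D E A F B / A C D B E F / F A B E C D / B E C F D A / E B F D A C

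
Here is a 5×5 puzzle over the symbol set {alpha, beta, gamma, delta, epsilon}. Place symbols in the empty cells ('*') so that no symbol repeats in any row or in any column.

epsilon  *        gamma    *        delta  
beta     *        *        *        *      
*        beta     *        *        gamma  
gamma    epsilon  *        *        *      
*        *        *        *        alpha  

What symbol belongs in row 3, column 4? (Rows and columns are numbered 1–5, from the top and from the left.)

delta

(r1,c2) = alpha
(r1,c4) = beta
(r2,c5) = epsilon
(r4,c5) = beta
(r5,c1) = delta
(r5,c2) = gamma
(r5,c4) = epsilon
(r2,c2) = delta
(r2,c3) = alpha
(r2,c4) = gamma
(r3,c1) = alpha
(r3,c4) = delta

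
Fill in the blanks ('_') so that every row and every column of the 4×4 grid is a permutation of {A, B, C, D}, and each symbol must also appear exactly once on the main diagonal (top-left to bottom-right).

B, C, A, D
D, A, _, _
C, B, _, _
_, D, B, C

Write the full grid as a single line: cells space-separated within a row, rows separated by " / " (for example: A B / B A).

B C A D / D A C B / C B D A / A D B C

(r2,c3): row 2 has {A,D}; column 3 has {A,B}, so it must be C.
(r2,c4): row 2 has {A,C,D}; column 4 has {C,D}, so it must be B.
(r3,c3): row 3 has {B,C}; column 3 has {A,B,C}; the diagonal has {A,B,C}, so it must be D.
(r3,c4): row 3 has {B,C,D}; column 4 has {B,C,D}, so it must be A.
(r4,c1): row 4 has {B,C,D}; column 1 has {B,C,D}, so it must be A.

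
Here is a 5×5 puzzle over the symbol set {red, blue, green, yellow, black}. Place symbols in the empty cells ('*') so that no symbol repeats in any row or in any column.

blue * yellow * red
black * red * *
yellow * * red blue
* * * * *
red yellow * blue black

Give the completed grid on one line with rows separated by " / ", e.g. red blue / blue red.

(r4,c1) = green
(r4,c5) = yellow
(r5,c3) = green
(r2,c5) = green
(r3,c3) = black
(r4,c3) = blue
(r4,c4) = black
(r1,c4) = green
(r2,c2) = blue
(r2,c4) = yellow
(r3,c2) = green
(r4,c2) = red
(r1,c2) = black

blue black yellow green red / black blue red yellow green / yellow green black red blue / green red blue black yellow / red yellow green blue black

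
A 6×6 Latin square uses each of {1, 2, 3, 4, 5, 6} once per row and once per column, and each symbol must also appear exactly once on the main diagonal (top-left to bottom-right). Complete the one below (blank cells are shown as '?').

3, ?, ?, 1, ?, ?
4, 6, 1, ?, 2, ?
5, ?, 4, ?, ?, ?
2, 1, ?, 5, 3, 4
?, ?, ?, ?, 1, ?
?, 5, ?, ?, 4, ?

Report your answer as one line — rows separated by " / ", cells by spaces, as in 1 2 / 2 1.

3 4 2 1 5 6 / 4 6 1 3 2 5 / 5 3 4 2 6 1 / 2 1 6 5 3 4 / 6 2 5 4 1 3 / 1 5 3 6 4 2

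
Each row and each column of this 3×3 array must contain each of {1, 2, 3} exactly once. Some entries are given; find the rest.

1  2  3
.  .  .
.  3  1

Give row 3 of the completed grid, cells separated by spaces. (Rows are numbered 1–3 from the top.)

(r2,c2) = 1
(r2,c3) = 2
(r3,c1) = 2

2 3 1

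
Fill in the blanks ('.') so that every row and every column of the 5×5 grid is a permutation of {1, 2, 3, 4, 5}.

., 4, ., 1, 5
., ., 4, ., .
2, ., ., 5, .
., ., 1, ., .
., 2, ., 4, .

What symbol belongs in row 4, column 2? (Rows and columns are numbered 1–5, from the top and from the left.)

(r1,c1) = 3
(r1,c3) = 2
(r3,c3) = 3
(r5,c3) = 5
(r3,c2) = 1
(r3,c5) = 4
(r5,c1) = 1
(r5,c5) = 3
(r2,c1) = 5
(r2,c2) = 3
(r2,c4) = 2
(r2,c5) = 1
(r4,c1) = 4
(r4,c2) = 5

5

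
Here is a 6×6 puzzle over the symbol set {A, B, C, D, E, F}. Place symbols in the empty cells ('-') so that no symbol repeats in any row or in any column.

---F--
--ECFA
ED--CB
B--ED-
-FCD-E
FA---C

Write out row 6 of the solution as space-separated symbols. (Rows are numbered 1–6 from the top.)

F A D B E C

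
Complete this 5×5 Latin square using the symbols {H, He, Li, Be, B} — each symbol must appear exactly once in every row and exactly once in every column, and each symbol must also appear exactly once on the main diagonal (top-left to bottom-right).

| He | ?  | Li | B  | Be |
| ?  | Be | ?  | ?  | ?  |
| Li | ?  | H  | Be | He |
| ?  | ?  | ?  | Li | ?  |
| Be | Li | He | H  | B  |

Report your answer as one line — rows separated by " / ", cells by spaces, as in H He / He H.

He H Li B Be / H Be B He Li / Li B H Be He / B He Be Li H / Be Li He H B

At row 1, column 2: row 1 has {He,Li,Be,B}; column 2 has {Li,Be}; that leaves H.
At row 2, column 3: row 2 has {Be}; column 3 has {H,He,Li}; that leaves B.
At row 2, column 4: row 2 has {Be,B}; column 4 has {H,Li,Be,B}; that leaves He.
At row 3, column 2: row 3 has {H,He,Li,Be}; column 2 has {H,Li,Be}; that leaves B.
At row 4, column 2: row 4 has {Li}; column 2 has {H,Li,Be,B}; that leaves He.
At row 4, column 3: row 4 has {He,Li}; column 3 has {H,He,Li,B}; that leaves Be.
At row 4, column 5: row 4 has {He,Li,Be}; column 5 has {He,Be,B}; that leaves H.
At row 2, column 1: row 2 has {He,Be,B}; column 1 has {He,Li,Be}; that leaves H.
At row 2, column 5: row 2 has {H,He,Be,B}; column 5 has {H,He,Be,B}; that leaves Li.
At row 4, column 1: row 4 has {H,He,Li,Be}; column 1 has {H,He,Li,Be}; that leaves B.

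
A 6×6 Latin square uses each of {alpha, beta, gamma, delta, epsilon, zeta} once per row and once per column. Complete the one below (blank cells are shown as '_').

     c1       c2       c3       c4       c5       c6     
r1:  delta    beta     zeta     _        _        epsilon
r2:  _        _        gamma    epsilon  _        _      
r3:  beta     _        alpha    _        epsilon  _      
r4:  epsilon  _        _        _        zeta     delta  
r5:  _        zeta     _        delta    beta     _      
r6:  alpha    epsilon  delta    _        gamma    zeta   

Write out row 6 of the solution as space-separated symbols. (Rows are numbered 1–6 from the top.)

alpha epsilon delta beta gamma zeta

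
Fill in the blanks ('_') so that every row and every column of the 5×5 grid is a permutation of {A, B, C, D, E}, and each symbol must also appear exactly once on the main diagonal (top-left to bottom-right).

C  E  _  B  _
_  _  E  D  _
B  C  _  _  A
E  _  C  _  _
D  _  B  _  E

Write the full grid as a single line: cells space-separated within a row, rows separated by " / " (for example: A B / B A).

(r1,c5) = D
(r2,c1) = A
(r2,c2) = B
(r2,c5) = C
(r3,c3) = D
(r3,c4) = E
(r4,c4) = A
(r4,c5) = B
(r5,c2) = A
(r5,c4) = C
(r1,c3) = A
(r4,c2) = D

C E A B D / A B E D C / B C D E A / E D C A B / D A B C E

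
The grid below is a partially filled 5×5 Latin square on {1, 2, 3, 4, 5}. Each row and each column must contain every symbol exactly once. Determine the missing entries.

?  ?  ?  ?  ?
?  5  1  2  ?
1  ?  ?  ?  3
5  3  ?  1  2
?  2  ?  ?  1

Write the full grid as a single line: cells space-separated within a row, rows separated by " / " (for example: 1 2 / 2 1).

(r2,c5): row 2 has {1,2,5}; column 5 has {1,2,3}, so it must be 4.
(r3,c2): row 3 has {1,3}; column 2 has {2,3,5}, so it must be 4.
(r3,c4): row 3 has {1,3,4}; column 4 has {1,2}, so it must be 5.
(r4,c3): row 4 has {1,2,3,5}; column 3 has {1}, so it must be 4.
(r1,c2): row 1 is empty so far; column 2 has {2,3,4,5}, so it must be 1.
(r1,c5): row 1 has {1}; column 5 has {1,2,3,4}, so it must be 5.
(r2,c1): row 2 has {1,2,4,5}; column 1 has {1,5}, so it must be 3.
(r3,c3): row 3 has {1,3,4,5}; column 3 has {1,4}, so it must be 2.
(r5,c1): row 5 has {1,2}; column 1 has {1,3,5}, so it must be 4.
(r5,c4): row 5 has {1,2,4}; column 4 has {1,2,5}, so it must be 3.
(r1,c1): row 1 has {1,5}; column 1 has {1,3,4,5}, so it must be 2.
(r1,c3): row 1 has {1,2,5}; column 3 has {1,2,4}, so it must be 3.
(r1,c4): row 1 has {1,2,3,5}; column 4 has {1,2,3,5}, so it must be 4.
(r5,c3): row 5 has {1,2,3,4}; column 3 has {1,2,3,4}, so it must be 5.

2 1 3 4 5 / 3 5 1 2 4 / 1 4 2 5 3 / 5 3 4 1 2 / 4 2 5 3 1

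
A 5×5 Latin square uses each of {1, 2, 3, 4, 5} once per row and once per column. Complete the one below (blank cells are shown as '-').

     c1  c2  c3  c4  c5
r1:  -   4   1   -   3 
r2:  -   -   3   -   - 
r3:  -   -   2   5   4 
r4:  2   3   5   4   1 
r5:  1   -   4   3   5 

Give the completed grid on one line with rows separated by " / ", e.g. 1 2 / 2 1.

row 1 has {1,3,4}; column 1 has {1,2} — only 5 is left for (r1,c1).
row 1 has {1,3,4,5}; column 4 has {3,4,5} — only 2 is left for (r1,c4).
row 2 has {3}; column 1 has {1,2,5} — only 4 is left for (r2,c1).
row 2 has {3,4}; column 4 has {2,3,4,5} — only 1 is left for (r2,c4).
row 2 has {1,3,4}; column 5 has {1,3,4,5} — only 2 is left for (r2,c5).
row 3 has {2,4,5}; column 1 has {1,2,4,5} — only 3 is left for (r3,c1).
row 3 has {2,3,4,5}; column 2 has {3,4} — only 1 is left for (r3,c2).
row 5 has {1,3,4,5}; column 2 has {1,3,4} — only 2 is left for (r5,c2).
row 2 has {1,2,3,4}; column 2 has {1,2,3,4} — only 5 is left for (r2,c2).

5 4 1 2 3 / 4 5 3 1 2 / 3 1 2 5 4 / 2 3 5 4 1 / 1 2 4 3 5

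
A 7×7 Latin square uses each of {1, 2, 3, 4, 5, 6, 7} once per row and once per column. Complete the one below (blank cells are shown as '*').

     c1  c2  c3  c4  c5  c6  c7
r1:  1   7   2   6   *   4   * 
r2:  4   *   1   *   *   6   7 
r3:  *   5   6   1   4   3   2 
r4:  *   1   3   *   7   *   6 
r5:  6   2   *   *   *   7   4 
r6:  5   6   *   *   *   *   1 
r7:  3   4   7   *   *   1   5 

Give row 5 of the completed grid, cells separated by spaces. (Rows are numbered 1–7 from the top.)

6 2 5 3 1 7 4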